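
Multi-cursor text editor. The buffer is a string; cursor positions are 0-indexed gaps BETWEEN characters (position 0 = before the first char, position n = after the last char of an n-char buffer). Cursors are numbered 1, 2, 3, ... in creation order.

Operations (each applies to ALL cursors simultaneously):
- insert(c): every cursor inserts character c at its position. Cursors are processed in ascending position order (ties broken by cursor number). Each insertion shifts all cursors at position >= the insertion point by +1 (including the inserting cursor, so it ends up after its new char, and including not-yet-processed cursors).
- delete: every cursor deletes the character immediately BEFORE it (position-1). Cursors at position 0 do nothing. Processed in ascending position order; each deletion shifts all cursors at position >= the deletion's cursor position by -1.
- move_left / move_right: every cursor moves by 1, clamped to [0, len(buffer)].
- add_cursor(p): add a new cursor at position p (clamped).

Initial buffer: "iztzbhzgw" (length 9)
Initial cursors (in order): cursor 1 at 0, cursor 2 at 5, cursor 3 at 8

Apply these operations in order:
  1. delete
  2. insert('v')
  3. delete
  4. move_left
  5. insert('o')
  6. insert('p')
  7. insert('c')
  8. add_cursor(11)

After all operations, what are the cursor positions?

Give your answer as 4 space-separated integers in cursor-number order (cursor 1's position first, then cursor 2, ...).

Answer: 3 9 14 11

Derivation:
After op 1 (delete): buffer="iztzhzw" (len 7), cursors c1@0 c2@4 c3@6, authorship .......
After op 2 (insert('v')): buffer="viztzvhzvw" (len 10), cursors c1@1 c2@6 c3@9, authorship 1....2..3.
After op 3 (delete): buffer="iztzhzw" (len 7), cursors c1@0 c2@4 c3@6, authorship .......
After op 4 (move_left): buffer="iztzhzw" (len 7), cursors c1@0 c2@3 c3@5, authorship .......
After op 5 (insert('o')): buffer="oiztozhozw" (len 10), cursors c1@1 c2@5 c3@8, authorship 1...2..3..
After op 6 (insert('p')): buffer="opiztopzhopzw" (len 13), cursors c1@2 c2@7 c3@11, authorship 11...22..33..
After op 7 (insert('c')): buffer="opciztopczhopczw" (len 16), cursors c1@3 c2@9 c3@14, authorship 111...222..333..
After op 8 (add_cursor(11)): buffer="opciztopczhopczw" (len 16), cursors c1@3 c2@9 c4@11 c3@14, authorship 111...222..333..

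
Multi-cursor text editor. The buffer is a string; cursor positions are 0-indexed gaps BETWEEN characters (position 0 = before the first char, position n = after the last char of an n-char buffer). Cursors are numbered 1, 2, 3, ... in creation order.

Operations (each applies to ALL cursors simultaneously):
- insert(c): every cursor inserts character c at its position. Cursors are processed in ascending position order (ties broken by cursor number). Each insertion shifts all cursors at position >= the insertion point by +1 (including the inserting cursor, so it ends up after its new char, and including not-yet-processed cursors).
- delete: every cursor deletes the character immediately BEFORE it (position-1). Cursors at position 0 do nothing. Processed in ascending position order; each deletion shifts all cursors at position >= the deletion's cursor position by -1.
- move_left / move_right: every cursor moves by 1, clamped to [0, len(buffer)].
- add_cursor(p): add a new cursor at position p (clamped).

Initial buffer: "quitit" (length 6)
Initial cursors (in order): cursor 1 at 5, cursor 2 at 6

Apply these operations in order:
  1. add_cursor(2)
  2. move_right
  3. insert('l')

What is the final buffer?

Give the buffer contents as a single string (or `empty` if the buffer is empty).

Answer: quiltitll

Derivation:
After op 1 (add_cursor(2)): buffer="quitit" (len 6), cursors c3@2 c1@5 c2@6, authorship ......
After op 2 (move_right): buffer="quitit" (len 6), cursors c3@3 c1@6 c2@6, authorship ......
After op 3 (insert('l')): buffer="quiltitll" (len 9), cursors c3@4 c1@9 c2@9, authorship ...3...12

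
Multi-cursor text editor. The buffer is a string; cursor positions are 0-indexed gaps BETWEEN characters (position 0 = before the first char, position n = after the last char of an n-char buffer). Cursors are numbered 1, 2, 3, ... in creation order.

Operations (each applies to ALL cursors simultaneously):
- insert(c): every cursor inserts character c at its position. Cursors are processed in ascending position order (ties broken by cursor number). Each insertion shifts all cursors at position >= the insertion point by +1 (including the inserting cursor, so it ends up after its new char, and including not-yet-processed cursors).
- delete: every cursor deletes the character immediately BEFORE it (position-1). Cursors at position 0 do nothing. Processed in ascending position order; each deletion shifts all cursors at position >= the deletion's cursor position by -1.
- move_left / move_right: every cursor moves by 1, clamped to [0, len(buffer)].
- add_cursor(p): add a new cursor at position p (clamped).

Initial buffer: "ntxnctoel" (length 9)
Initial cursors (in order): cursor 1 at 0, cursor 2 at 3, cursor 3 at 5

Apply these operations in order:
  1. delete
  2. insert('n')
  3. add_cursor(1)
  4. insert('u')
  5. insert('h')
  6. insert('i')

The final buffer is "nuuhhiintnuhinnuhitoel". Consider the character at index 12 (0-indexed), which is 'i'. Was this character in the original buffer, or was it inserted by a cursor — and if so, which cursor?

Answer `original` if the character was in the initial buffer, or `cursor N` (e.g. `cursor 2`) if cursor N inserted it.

After op 1 (delete): buffer="ntntoel" (len 7), cursors c1@0 c2@2 c3@3, authorship .......
After op 2 (insert('n')): buffer="nntnnntoel" (len 10), cursors c1@1 c2@4 c3@6, authorship 1..2.3....
After op 3 (add_cursor(1)): buffer="nntnnntoel" (len 10), cursors c1@1 c4@1 c2@4 c3@6, authorship 1..2.3....
After op 4 (insert('u')): buffer="nuuntnunnutoel" (len 14), cursors c1@3 c4@3 c2@7 c3@10, authorship 114..22.33....
After op 5 (insert('h')): buffer="nuuhhntnuhnnuhtoel" (len 18), cursors c1@5 c4@5 c2@10 c3@14, authorship 11414..222.333....
After op 6 (insert('i')): buffer="nuuhhiintnuhinnuhitoel" (len 22), cursors c1@7 c4@7 c2@13 c3@18, authorship 1141414..2222.3333....
Authorship (.=original, N=cursor N): 1 1 4 1 4 1 4 . . 2 2 2 2 . 3 3 3 3 . . . .
Index 12: author = 2

Answer: cursor 2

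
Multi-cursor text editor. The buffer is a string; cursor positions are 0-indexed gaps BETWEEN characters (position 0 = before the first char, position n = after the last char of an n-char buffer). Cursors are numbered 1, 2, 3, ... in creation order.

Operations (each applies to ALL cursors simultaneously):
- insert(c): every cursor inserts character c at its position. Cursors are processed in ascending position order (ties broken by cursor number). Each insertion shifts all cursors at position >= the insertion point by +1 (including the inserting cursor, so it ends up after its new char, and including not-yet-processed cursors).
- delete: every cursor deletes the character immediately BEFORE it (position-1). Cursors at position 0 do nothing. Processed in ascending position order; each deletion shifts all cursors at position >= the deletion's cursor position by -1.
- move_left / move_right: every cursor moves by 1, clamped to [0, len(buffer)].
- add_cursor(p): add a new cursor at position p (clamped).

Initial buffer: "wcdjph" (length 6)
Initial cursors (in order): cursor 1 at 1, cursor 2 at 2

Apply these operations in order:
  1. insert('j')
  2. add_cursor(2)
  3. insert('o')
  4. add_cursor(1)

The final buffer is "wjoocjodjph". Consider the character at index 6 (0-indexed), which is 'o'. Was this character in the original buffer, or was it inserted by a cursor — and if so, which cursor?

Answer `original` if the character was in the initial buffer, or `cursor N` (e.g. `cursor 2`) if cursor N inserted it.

Answer: cursor 2

Derivation:
After op 1 (insert('j')): buffer="wjcjdjph" (len 8), cursors c1@2 c2@4, authorship .1.2....
After op 2 (add_cursor(2)): buffer="wjcjdjph" (len 8), cursors c1@2 c3@2 c2@4, authorship .1.2....
After op 3 (insert('o')): buffer="wjoocjodjph" (len 11), cursors c1@4 c3@4 c2@7, authorship .113.22....
After op 4 (add_cursor(1)): buffer="wjoocjodjph" (len 11), cursors c4@1 c1@4 c3@4 c2@7, authorship .113.22....
Authorship (.=original, N=cursor N): . 1 1 3 . 2 2 . . . .
Index 6: author = 2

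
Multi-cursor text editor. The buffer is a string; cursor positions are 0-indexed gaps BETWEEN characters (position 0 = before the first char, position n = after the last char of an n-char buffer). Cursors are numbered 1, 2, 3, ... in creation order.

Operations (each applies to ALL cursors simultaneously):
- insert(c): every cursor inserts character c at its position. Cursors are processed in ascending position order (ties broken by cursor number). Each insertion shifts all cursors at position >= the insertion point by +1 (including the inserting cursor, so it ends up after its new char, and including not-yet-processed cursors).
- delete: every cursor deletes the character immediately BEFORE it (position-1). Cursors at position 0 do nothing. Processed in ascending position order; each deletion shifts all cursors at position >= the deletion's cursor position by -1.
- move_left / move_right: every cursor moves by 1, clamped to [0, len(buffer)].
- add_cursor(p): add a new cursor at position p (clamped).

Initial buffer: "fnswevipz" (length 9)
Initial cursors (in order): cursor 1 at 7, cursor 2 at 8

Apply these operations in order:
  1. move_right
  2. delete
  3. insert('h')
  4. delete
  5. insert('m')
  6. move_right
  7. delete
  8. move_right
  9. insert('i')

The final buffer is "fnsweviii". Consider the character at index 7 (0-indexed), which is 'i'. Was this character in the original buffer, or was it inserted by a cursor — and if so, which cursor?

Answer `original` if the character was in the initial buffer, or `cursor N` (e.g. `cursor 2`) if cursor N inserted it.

Answer: cursor 1

Derivation:
After op 1 (move_right): buffer="fnswevipz" (len 9), cursors c1@8 c2@9, authorship .........
After op 2 (delete): buffer="fnswevi" (len 7), cursors c1@7 c2@7, authorship .......
After op 3 (insert('h')): buffer="fnswevihh" (len 9), cursors c1@9 c2@9, authorship .......12
After op 4 (delete): buffer="fnswevi" (len 7), cursors c1@7 c2@7, authorship .......
After op 5 (insert('m')): buffer="fnswevimm" (len 9), cursors c1@9 c2@9, authorship .......12
After op 6 (move_right): buffer="fnswevimm" (len 9), cursors c1@9 c2@9, authorship .......12
After op 7 (delete): buffer="fnswevi" (len 7), cursors c1@7 c2@7, authorship .......
After op 8 (move_right): buffer="fnswevi" (len 7), cursors c1@7 c2@7, authorship .......
After op 9 (insert('i')): buffer="fnsweviii" (len 9), cursors c1@9 c2@9, authorship .......12
Authorship (.=original, N=cursor N): . . . . . . . 1 2
Index 7: author = 1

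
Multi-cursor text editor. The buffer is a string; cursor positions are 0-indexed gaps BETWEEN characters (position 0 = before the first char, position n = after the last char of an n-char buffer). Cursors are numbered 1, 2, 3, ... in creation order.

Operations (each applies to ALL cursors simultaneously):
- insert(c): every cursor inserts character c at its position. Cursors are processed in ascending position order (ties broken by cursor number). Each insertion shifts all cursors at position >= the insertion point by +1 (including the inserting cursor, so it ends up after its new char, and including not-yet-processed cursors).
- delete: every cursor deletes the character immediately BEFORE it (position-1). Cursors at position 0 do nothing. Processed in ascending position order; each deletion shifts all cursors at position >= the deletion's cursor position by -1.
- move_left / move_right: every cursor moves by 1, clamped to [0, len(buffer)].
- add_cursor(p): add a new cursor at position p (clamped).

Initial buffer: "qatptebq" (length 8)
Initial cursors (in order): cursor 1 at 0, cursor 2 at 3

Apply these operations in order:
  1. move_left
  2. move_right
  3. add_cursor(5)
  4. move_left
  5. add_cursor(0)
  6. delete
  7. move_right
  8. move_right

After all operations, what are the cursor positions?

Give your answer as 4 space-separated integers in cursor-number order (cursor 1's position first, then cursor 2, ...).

Answer: 2 3 4 2

Derivation:
After op 1 (move_left): buffer="qatptebq" (len 8), cursors c1@0 c2@2, authorship ........
After op 2 (move_right): buffer="qatptebq" (len 8), cursors c1@1 c2@3, authorship ........
After op 3 (add_cursor(5)): buffer="qatptebq" (len 8), cursors c1@1 c2@3 c3@5, authorship ........
After op 4 (move_left): buffer="qatptebq" (len 8), cursors c1@0 c2@2 c3@4, authorship ........
After op 5 (add_cursor(0)): buffer="qatptebq" (len 8), cursors c1@0 c4@0 c2@2 c3@4, authorship ........
After op 6 (delete): buffer="qttebq" (len 6), cursors c1@0 c4@0 c2@1 c3@2, authorship ......
After op 7 (move_right): buffer="qttebq" (len 6), cursors c1@1 c4@1 c2@2 c3@3, authorship ......
After op 8 (move_right): buffer="qttebq" (len 6), cursors c1@2 c4@2 c2@3 c3@4, authorship ......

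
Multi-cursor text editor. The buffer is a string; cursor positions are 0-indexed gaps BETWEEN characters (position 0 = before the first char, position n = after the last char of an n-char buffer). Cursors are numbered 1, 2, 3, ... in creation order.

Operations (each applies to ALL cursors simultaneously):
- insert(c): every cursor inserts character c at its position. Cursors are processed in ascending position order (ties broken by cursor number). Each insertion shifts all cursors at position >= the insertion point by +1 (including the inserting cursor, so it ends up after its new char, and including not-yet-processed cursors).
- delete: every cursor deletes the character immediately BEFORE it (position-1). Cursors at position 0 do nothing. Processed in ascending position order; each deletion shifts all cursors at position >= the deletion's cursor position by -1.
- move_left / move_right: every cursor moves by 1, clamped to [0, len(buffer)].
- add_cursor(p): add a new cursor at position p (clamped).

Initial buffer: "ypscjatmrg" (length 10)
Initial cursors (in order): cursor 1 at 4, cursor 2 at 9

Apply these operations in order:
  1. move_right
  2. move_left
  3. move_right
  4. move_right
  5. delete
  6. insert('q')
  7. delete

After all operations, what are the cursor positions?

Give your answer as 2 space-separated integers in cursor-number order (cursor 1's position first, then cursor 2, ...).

Answer: 5 8

Derivation:
After op 1 (move_right): buffer="ypscjatmrg" (len 10), cursors c1@5 c2@10, authorship ..........
After op 2 (move_left): buffer="ypscjatmrg" (len 10), cursors c1@4 c2@9, authorship ..........
After op 3 (move_right): buffer="ypscjatmrg" (len 10), cursors c1@5 c2@10, authorship ..........
After op 4 (move_right): buffer="ypscjatmrg" (len 10), cursors c1@6 c2@10, authorship ..........
After op 5 (delete): buffer="ypscjtmr" (len 8), cursors c1@5 c2@8, authorship ........
After op 6 (insert('q')): buffer="ypscjqtmrq" (len 10), cursors c1@6 c2@10, authorship .....1...2
After op 7 (delete): buffer="ypscjtmr" (len 8), cursors c1@5 c2@8, authorship ........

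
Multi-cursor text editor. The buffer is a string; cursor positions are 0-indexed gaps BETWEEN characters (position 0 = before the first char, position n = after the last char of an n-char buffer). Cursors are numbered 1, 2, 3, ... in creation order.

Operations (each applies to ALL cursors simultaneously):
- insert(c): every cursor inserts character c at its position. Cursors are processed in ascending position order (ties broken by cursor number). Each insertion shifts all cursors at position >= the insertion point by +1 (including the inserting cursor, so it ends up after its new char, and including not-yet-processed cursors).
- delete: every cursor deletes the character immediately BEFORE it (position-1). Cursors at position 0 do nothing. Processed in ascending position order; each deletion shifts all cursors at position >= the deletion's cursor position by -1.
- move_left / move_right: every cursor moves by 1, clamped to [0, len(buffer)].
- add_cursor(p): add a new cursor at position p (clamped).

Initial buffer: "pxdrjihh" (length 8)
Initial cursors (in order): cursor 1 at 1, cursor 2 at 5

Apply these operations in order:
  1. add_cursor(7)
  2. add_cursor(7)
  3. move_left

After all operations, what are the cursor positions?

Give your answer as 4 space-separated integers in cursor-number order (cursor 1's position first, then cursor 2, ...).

Answer: 0 4 6 6

Derivation:
After op 1 (add_cursor(7)): buffer="pxdrjihh" (len 8), cursors c1@1 c2@5 c3@7, authorship ........
After op 2 (add_cursor(7)): buffer="pxdrjihh" (len 8), cursors c1@1 c2@5 c3@7 c4@7, authorship ........
After op 3 (move_left): buffer="pxdrjihh" (len 8), cursors c1@0 c2@4 c3@6 c4@6, authorship ........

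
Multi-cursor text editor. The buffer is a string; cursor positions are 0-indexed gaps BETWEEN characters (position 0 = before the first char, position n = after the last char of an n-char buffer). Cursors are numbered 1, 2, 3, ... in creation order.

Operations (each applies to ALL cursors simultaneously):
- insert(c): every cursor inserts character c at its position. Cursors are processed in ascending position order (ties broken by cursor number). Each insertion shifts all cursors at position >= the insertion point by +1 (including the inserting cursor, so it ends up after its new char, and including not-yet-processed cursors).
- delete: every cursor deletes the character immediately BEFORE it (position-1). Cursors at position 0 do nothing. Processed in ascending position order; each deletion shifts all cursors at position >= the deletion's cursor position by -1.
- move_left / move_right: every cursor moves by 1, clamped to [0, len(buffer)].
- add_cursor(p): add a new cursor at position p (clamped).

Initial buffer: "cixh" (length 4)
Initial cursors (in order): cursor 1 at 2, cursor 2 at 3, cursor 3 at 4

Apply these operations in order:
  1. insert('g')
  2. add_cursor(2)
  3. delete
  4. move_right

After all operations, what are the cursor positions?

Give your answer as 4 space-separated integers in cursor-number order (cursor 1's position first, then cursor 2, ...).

After op 1 (insert('g')): buffer="cigxghg" (len 7), cursors c1@3 c2@5 c3@7, authorship ..1.2.3
After op 2 (add_cursor(2)): buffer="cigxghg" (len 7), cursors c4@2 c1@3 c2@5 c3@7, authorship ..1.2.3
After op 3 (delete): buffer="cxh" (len 3), cursors c1@1 c4@1 c2@2 c3@3, authorship ...
After op 4 (move_right): buffer="cxh" (len 3), cursors c1@2 c4@2 c2@3 c3@3, authorship ...

Answer: 2 3 3 2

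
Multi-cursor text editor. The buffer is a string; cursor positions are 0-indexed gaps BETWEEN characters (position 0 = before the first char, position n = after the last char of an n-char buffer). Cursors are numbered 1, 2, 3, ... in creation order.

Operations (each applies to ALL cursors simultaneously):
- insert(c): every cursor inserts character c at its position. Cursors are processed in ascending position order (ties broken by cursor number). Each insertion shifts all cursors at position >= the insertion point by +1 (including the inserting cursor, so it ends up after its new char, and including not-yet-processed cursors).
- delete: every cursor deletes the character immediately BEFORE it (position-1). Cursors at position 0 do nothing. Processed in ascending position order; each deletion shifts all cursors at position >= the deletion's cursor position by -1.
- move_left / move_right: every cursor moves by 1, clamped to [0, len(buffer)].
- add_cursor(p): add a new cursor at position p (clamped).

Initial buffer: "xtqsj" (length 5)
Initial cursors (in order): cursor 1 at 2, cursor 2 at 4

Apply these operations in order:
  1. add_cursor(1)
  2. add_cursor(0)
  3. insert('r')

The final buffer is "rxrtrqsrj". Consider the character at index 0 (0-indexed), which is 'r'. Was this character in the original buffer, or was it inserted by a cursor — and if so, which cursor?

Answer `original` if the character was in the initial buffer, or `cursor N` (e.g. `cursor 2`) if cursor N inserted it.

After op 1 (add_cursor(1)): buffer="xtqsj" (len 5), cursors c3@1 c1@2 c2@4, authorship .....
After op 2 (add_cursor(0)): buffer="xtqsj" (len 5), cursors c4@0 c3@1 c1@2 c2@4, authorship .....
After op 3 (insert('r')): buffer="rxrtrqsrj" (len 9), cursors c4@1 c3@3 c1@5 c2@8, authorship 4.3.1..2.
Authorship (.=original, N=cursor N): 4 . 3 . 1 . . 2 .
Index 0: author = 4

Answer: cursor 4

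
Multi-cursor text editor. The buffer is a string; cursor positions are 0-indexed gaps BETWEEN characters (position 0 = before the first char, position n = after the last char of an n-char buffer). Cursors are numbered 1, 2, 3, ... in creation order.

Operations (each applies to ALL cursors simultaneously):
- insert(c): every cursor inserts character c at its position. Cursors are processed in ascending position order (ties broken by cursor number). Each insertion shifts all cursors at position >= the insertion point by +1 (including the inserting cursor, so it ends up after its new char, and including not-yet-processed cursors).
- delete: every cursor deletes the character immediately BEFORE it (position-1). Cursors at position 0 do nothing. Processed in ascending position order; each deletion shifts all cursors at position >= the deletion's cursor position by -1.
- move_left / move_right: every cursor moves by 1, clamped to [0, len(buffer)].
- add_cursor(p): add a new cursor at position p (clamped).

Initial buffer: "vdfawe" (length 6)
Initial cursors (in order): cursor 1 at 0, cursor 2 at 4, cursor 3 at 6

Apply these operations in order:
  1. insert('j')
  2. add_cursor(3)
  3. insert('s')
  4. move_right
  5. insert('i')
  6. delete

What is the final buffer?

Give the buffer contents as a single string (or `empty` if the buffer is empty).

Answer: jsvdsfajswejs

Derivation:
After op 1 (insert('j')): buffer="jvdfajwej" (len 9), cursors c1@1 c2@6 c3@9, authorship 1....2..3
After op 2 (add_cursor(3)): buffer="jvdfajwej" (len 9), cursors c1@1 c4@3 c2@6 c3@9, authorship 1....2..3
After op 3 (insert('s')): buffer="jsvdsfajswejs" (len 13), cursors c1@2 c4@5 c2@9 c3@13, authorship 11..4..22..33
After op 4 (move_right): buffer="jsvdsfajswejs" (len 13), cursors c1@3 c4@6 c2@10 c3@13, authorship 11..4..22..33
After op 5 (insert('i')): buffer="jsvidsfiajswiejsi" (len 17), cursors c1@4 c4@8 c2@13 c3@17, authorship 11.1.4.4.22.2.333
After op 6 (delete): buffer="jsvdsfajswejs" (len 13), cursors c1@3 c4@6 c2@10 c3@13, authorship 11..4..22..33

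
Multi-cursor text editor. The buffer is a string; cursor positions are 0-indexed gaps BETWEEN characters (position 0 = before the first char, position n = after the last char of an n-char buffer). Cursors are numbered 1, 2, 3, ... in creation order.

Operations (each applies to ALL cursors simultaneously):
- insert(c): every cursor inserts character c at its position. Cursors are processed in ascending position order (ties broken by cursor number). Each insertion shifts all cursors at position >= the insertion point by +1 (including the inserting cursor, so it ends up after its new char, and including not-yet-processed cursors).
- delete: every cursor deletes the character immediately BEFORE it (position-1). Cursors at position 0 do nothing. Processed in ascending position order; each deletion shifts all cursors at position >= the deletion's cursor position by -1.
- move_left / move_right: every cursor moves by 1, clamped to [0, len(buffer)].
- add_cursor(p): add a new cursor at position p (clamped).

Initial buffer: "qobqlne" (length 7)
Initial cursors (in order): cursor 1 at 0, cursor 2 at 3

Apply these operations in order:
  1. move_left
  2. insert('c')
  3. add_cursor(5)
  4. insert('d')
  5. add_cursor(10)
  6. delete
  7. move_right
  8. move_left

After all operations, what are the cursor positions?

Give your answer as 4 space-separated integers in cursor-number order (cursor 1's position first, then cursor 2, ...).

After op 1 (move_left): buffer="qobqlne" (len 7), cursors c1@0 c2@2, authorship .......
After op 2 (insert('c')): buffer="cqocbqlne" (len 9), cursors c1@1 c2@4, authorship 1..2.....
After op 3 (add_cursor(5)): buffer="cqocbqlne" (len 9), cursors c1@1 c2@4 c3@5, authorship 1..2.....
After op 4 (insert('d')): buffer="cdqocdbdqlne" (len 12), cursors c1@2 c2@6 c3@8, authorship 11..22.3....
After op 5 (add_cursor(10)): buffer="cdqocdbdqlne" (len 12), cursors c1@2 c2@6 c3@8 c4@10, authorship 11..22.3....
After op 6 (delete): buffer="cqocbqne" (len 8), cursors c1@1 c2@4 c3@5 c4@6, authorship 1..2....
After op 7 (move_right): buffer="cqocbqne" (len 8), cursors c1@2 c2@5 c3@6 c4@7, authorship 1..2....
After op 8 (move_left): buffer="cqocbqne" (len 8), cursors c1@1 c2@4 c3@5 c4@6, authorship 1..2....

Answer: 1 4 5 6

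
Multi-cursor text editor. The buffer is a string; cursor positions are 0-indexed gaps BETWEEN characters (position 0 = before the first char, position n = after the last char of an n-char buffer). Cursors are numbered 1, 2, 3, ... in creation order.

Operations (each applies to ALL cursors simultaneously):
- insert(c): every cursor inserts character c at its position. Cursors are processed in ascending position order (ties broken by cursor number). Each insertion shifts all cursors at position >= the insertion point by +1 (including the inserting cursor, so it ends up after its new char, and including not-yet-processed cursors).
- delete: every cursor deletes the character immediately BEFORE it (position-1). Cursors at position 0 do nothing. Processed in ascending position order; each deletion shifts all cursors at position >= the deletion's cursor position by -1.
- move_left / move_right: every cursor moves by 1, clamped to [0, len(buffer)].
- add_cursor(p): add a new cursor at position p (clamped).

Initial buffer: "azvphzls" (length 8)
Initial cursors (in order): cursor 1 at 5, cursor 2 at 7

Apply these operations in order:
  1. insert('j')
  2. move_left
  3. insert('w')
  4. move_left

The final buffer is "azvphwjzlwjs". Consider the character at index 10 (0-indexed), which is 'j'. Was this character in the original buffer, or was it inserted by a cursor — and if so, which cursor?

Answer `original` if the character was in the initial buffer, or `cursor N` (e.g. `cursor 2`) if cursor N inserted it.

After op 1 (insert('j')): buffer="azvphjzljs" (len 10), cursors c1@6 c2@9, authorship .....1..2.
After op 2 (move_left): buffer="azvphjzljs" (len 10), cursors c1@5 c2@8, authorship .....1..2.
After op 3 (insert('w')): buffer="azvphwjzlwjs" (len 12), cursors c1@6 c2@10, authorship .....11..22.
After op 4 (move_left): buffer="azvphwjzlwjs" (len 12), cursors c1@5 c2@9, authorship .....11..22.
Authorship (.=original, N=cursor N): . . . . . 1 1 . . 2 2 .
Index 10: author = 2

Answer: cursor 2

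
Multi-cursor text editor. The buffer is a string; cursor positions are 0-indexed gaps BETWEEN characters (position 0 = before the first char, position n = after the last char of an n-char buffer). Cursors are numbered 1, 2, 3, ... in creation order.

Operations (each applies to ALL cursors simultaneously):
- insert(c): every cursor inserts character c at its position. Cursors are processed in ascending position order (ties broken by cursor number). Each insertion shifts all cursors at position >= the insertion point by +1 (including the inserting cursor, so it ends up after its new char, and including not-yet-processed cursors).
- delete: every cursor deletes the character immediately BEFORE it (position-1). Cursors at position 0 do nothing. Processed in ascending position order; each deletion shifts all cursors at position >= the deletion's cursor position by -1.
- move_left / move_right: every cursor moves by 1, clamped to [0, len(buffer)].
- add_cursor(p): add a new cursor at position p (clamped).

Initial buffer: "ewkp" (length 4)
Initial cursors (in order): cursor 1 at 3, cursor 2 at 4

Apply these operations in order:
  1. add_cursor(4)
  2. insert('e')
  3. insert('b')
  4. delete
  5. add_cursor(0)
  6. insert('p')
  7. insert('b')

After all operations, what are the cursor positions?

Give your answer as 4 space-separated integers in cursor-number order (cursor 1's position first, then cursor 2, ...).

Answer: 8 15 15 2

Derivation:
After op 1 (add_cursor(4)): buffer="ewkp" (len 4), cursors c1@3 c2@4 c3@4, authorship ....
After op 2 (insert('e')): buffer="ewkepee" (len 7), cursors c1@4 c2@7 c3@7, authorship ...1.23
After op 3 (insert('b')): buffer="ewkebpeebb" (len 10), cursors c1@5 c2@10 c3@10, authorship ...11.2323
After op 4 (delete): buffer="ewkepee" (len 7), cursors c1@4 c2@7 c3@7, authorship ...1.23
After op 5 (add_cursor(0)): buffer="ewkepee" (len 7), cursors c4@0 c1@4 c2@7 c3@7, authorship ...1.23
After op 6 (insert('p')): buffer="pewkeppeepp" (len 11), cursors c4@1 c1@6 c2@11 c3@11, authorship 4...11.2323
After op 7 (insert('b')): buffer="pbewkepbpeeppbb" (len 15), cursors c4@2 c1@8 c2@15 c3@15, authorship 44...111.232323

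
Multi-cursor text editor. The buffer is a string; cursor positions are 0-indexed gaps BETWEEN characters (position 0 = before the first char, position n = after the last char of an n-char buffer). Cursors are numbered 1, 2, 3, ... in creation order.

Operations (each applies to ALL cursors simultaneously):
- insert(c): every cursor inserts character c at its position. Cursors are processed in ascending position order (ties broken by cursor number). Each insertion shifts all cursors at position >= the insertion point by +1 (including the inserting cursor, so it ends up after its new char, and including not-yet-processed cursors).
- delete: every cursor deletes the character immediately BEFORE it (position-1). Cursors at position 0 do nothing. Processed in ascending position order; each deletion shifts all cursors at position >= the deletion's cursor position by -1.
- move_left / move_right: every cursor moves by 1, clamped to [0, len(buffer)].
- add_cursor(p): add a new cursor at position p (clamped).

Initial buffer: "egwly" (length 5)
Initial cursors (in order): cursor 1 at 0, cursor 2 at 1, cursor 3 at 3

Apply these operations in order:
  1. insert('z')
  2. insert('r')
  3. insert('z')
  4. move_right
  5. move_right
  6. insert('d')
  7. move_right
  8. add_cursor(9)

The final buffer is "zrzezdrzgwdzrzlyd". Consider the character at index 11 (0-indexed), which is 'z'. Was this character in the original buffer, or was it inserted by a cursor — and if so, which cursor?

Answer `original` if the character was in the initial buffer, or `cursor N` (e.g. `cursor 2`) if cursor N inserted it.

Answer: cursor 3

Derivation:
After op 1 (insert('z')): buffer="zezgwzly" (len 8), cursors c1@1 c2@3 c3@6, authorship 1.2..3..
After op 2 (insert('r')): buffer="zrezrgwzrly" (len 11), cursors c1@2 c2@5 c3@9, authorship 11.22..33..
After op 3 (insert('z')): buffer="zrzezrzgwzrzly" (len 14), cursors c1@3 c2@7 c3@12, authorship 111.222..333..
After op 4 (move_right): buffer="zrzezrzgwzrzly" (len 14), cursors c1@4 c2@8 c3@13, authorship 111.222..333..
After op 5 (move_right): buffer="zrzezrzgwzrzly" (len 14), cursors c1@5 c2@9 c3@14, authorship 111.222..333..
After op 6 (insert('d')): buffer="zrzezdrzgwdzrzlyd" (len 17), cursors c1@6 c2@11 c3@17, authorship 111.2122..2333..3
After op 7 (move_right): buffer="zrzezdrzgwdzrzlyd" (len 17), cursors c1@7 c2@12 c3@17, authorship 111.2122..2333..3
After op 8 (add_cursor(9)): buffer="zrzezdrzgwdzrzlyd" (len 17), cursors c1@7 c4@9 c2@12 c3@17, authorship 111.2122..2333..3
Authorship (.=original, N=cursor N): 1 1 1 . 2 1 2 2 . . 2 3 3 3 . . 3
Index 11: author = 3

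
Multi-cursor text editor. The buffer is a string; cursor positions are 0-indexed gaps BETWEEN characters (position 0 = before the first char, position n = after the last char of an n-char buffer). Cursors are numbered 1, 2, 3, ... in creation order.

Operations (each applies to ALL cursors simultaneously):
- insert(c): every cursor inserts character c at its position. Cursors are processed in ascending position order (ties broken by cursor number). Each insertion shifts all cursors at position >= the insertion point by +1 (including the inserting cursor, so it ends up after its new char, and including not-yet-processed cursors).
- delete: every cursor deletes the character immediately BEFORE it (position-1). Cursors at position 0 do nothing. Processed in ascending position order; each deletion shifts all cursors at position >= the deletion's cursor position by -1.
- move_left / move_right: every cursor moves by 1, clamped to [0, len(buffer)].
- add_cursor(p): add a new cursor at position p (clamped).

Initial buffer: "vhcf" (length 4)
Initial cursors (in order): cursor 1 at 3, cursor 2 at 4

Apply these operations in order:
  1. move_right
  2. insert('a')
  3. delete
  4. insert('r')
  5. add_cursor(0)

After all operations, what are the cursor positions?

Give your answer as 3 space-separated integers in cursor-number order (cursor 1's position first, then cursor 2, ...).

After op 1 (move_right): buffer="vhcf" (len 4), cursors c1@4 c2@4, authorship ....
After op 2 (insert('a')): buffer="vhcfaa" (len 6), cursors c1@6 c2@6, authorship ....12
After op 3 (delete): buffer="vhcf" (len 4), cursors c1@4 c2@4, authorship ....
After op 4 (insert('r')): buffer="vhcfrr" (len 6), cursors c1@6 c2@6, authorship ....12
After op 5 (add_cursor(0)): buffer="vhcfrr" (len 6), cursors c3@0 c1@6 c2@6, authorship ....12

Answer: 6 6 0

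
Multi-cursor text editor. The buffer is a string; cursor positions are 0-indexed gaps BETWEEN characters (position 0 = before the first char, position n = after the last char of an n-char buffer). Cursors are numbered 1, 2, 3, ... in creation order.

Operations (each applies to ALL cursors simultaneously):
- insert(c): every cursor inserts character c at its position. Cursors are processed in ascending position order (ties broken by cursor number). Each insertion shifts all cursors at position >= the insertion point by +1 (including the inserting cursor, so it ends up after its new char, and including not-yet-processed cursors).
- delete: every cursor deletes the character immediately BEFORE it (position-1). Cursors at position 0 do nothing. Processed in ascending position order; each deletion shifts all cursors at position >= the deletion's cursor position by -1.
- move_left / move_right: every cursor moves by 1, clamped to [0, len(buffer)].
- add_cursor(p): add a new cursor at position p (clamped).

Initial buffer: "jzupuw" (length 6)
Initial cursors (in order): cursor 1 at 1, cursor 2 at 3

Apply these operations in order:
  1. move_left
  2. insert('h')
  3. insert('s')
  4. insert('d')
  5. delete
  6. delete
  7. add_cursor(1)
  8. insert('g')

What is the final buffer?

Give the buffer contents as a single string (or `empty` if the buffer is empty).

Answer: hggjzhgupuw

Derivation:
After op 1 (move_left): buffer="jzupuw" (len 6), cursors c1@0 c2@2, authorship ......
After op 2 (insert('h')): buffer="hjzhupuw" (len 8), cursors c1@1 c2@4, authorship 1..2....
After op 3 (insert('s')): buffer="hsjzhsupuw" (len 10), cursors c1@2 c2@6, authorship 11..22....
After op 4 (insert('d')): buffer="hsdjzhsdupuw" (len 12), cursors c1@3 c2@8, authorship 111..222....
After op 5 (delete): buffer="hsjzhsupuw" (len 10), cursors c1@2 c2@6, authorship 11..22....
After op 6 (delete): buffer="hjzhupuw" (len 8), cursors c1@1 c2@4, authorship 1..2....
After op 7 (add_cursor(1)): buffer="hjzhupuw" (len 8), cursors c1@1 c3@1 c2@4, authorship 1..2....
After op 8 (insert('g')): buffer="hggjzhgupuw" (len 11), cursors c1@3 c3@3 c2@7, authorship 113..22....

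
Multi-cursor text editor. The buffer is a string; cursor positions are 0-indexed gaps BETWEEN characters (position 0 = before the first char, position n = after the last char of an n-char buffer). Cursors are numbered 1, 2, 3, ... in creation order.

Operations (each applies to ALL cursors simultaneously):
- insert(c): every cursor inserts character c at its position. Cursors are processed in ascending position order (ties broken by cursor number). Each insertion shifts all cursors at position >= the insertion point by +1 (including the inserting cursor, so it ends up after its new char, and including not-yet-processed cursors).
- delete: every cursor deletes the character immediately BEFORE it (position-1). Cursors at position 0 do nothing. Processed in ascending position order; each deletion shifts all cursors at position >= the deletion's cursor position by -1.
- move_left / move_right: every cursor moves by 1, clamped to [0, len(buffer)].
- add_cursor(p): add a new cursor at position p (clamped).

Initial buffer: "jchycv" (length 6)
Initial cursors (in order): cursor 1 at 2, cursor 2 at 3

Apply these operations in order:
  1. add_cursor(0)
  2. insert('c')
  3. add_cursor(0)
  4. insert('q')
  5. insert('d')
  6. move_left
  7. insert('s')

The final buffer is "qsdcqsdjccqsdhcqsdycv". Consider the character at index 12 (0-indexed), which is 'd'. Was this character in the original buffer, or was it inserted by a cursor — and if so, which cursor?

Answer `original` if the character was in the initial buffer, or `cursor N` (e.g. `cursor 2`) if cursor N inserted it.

Answer: cursor 1

Derivation:
After op 1 (add_cursor(0)): buffer="jchycv" (len 6), cursors c3@0 c1@2 c2@3, authorship ......
After op 2 (insert('c')): buffer="cjcchcycv" (len 9), cursors c3@1 c1@4 c2@6, authorship 3..1.2...
After op 3 (add_cursor(0)): buffer="cjcchcycv" (len 9), cursors c4@0 c3@1 c1@4 c2@6, authorship 3..1.2...
After op 4 (insert('q')): buffer="qcqjccqhcqycv" (len 13), cursors c4@1 c3@3 c1@7 c2@10, authorship 433..11.22...
After op 5 (insert('d')): buffer="qdcqdjccqdhcqdycv" (len 17), cursors c4@2 c3@5 c1@10 c2@14, authorship 44333..111.222...
After op 6 (move_left): buffer="qdcqdjccqdhcqdycv" (len 17), cursors c4@1 c3@4 c1@9 c2@13, authorship 44333..111.222...
After op 7 (insert('s')): buffer="qsdcqsdjccqsdhcqsdycv" (len 21), cursors c4@2 c3@6 c1@12 c2@17, authorship 4443333..1111.2222...
Authorship (.=original, N=cursor N): 4 4 4 3 3 3 3 . . 1 1 1 1 . 2 2 2 2 . . .
Index 12: author = 1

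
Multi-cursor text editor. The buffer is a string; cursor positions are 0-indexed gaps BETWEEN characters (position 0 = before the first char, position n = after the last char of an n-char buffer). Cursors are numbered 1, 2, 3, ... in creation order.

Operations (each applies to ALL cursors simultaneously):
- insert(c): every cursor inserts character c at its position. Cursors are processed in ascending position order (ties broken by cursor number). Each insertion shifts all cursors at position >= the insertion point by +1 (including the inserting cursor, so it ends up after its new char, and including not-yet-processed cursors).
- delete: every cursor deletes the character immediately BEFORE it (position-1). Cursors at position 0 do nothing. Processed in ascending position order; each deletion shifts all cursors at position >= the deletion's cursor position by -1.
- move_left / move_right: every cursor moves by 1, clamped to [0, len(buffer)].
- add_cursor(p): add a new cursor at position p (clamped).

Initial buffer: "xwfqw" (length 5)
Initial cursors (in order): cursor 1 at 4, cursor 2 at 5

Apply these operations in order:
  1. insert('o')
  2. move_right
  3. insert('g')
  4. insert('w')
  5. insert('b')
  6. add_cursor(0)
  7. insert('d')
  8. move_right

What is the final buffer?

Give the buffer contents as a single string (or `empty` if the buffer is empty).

After op 1 (insert('o')): buffer="xwfqowo" (len 7), cursors c1@5 c2@7, authorship ....1.2
After op 2 (move_right): buffer="xwfqowo" (len 7), cursors c1@6 c2@7, authorship ....1.2
After op 3 (insert('g')): buffer="xwfqowgog" (len 9), cursors c1@7 c2@9, authorship ....1.122
After op 4 (insert('w')): buffer="xwfqowgwogw" (len 11), cursors c1@8 c2@11, authorship ....1.11222
After op 5 (insert('b')): buffer="xwfqowgwbogwb" (len 13), cursors c1@9 c2@13, authorship ....1.1112222
After op 6 (add_cursor(0)): buffer="xwfqowgwbogwb" (len 13), cursors c3@0 c1@9 c2@13, authorship ....1.1112222
After op 7 (insert('d')): buffer="dxwfqowgwbdogwbd" (len 16), cursors c3@1 c1@11 c2@16, authorship 3....1.111122222
After op 8 (move_right): buffer="dxwfqowgwbdogwbd" (len 16), cursors c3@2 c1@12 c2@16, authorship 3....1.111122222

Answer: dxwfqowgwbdogwbd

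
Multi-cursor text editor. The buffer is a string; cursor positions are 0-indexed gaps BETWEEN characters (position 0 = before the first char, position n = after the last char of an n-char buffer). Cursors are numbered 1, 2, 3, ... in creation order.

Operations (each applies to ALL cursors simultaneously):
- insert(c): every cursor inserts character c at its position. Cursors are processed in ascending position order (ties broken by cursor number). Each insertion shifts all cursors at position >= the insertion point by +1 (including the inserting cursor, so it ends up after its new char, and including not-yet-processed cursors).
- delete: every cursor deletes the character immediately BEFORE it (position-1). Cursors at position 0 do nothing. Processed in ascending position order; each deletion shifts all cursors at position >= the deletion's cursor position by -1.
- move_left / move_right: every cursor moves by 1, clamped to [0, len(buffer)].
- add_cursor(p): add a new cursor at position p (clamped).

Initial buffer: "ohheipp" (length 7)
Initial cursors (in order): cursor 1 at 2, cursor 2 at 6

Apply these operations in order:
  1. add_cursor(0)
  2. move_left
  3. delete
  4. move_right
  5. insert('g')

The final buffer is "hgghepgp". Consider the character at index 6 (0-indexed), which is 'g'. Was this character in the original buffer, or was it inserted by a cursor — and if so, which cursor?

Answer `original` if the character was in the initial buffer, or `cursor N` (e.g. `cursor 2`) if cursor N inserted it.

After op 1 (add_cursor(0)): buffer="ohheipp" (len 7), cursors c3@0 c1@2 c2@6, authorship .......
After op 2 (move_left): buffer="ohheipp" (len 7), cursors c3@0 c1@1 c2@5, authorship .......
After op 3 (delete): buffer="hhepp" (len 5), cursors c1@0 c3@0 c2@3, authorship .....
After op 4 (move_right): buffer="hhepp" (len 5), cursors c1@1 c3@1 c2@4, authorship .....
After op 5 (insert('g')): buffer="hgghepgp" (len 8), cursors c1@3 c3@3 c2@7, authorship .13...2.
Authorship (.=original, N=cursor N): . 1 3 . . . 2 .
Index 6: author = 2

Answer: cursor 2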